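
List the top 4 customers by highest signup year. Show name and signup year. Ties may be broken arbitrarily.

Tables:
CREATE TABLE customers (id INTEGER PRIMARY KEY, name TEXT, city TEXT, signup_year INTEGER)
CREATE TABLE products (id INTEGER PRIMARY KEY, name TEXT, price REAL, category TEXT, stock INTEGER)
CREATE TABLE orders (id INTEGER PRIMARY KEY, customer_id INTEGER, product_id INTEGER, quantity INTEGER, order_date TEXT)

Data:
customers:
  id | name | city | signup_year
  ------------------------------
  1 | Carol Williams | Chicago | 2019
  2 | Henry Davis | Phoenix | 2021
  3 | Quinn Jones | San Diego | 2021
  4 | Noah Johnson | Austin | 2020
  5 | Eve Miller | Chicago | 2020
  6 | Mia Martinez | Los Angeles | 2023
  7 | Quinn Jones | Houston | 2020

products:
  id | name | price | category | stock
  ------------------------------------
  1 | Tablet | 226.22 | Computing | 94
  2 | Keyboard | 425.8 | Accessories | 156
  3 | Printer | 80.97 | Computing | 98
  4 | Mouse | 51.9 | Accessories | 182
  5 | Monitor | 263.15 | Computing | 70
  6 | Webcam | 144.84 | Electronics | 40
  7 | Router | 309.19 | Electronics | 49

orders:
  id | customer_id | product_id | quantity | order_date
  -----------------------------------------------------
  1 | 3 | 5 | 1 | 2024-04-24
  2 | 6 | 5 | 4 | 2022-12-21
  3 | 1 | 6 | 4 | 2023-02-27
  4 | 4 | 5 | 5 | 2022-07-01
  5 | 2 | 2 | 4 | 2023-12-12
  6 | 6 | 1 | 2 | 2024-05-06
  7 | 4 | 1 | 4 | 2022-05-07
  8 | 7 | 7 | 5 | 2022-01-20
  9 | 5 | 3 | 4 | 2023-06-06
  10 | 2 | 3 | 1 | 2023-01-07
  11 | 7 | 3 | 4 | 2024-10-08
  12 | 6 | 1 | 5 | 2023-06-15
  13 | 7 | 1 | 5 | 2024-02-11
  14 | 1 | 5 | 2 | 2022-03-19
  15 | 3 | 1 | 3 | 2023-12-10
SELECT name, signup_year FROM customers ORDER BY signup_year DESC LIMIT 4

Execution result:
name | signup_year
Mia Martinez | 2023
Henry Davis | 2021
Quinn Jones | 2021
Noah Johnson | 2020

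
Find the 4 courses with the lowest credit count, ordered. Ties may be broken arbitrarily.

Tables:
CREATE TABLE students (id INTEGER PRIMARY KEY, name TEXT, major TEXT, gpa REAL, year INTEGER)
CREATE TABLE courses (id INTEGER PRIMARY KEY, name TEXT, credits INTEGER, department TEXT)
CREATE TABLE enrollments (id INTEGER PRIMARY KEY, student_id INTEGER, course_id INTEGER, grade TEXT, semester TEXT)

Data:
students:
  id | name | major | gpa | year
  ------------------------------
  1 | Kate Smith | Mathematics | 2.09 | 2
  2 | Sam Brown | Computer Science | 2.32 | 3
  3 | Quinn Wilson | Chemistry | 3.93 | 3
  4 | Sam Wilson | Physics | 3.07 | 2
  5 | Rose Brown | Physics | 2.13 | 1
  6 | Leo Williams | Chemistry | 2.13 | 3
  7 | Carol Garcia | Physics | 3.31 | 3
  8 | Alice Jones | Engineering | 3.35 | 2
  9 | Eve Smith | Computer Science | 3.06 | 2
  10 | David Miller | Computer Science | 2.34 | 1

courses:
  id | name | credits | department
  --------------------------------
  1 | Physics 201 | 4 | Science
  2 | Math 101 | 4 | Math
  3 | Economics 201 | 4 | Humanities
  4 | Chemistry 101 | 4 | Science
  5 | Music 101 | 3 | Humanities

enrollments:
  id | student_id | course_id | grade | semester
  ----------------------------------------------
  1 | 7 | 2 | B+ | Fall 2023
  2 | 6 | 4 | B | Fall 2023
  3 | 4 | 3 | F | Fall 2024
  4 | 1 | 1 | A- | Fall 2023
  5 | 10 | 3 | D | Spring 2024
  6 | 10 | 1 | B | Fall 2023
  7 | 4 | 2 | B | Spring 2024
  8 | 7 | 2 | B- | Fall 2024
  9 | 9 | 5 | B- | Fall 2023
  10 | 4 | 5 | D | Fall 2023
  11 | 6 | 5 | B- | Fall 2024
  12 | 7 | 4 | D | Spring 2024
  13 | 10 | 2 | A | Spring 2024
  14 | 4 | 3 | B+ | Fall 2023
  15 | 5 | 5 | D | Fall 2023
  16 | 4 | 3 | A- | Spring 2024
SELECT name, credits FROM courses ORDER BY credits ASC LIMIT 4

Execution result:
name | credits
Music 101 | 3
Physics 201 | 4
Math 101 | 4
Economics 201 | 4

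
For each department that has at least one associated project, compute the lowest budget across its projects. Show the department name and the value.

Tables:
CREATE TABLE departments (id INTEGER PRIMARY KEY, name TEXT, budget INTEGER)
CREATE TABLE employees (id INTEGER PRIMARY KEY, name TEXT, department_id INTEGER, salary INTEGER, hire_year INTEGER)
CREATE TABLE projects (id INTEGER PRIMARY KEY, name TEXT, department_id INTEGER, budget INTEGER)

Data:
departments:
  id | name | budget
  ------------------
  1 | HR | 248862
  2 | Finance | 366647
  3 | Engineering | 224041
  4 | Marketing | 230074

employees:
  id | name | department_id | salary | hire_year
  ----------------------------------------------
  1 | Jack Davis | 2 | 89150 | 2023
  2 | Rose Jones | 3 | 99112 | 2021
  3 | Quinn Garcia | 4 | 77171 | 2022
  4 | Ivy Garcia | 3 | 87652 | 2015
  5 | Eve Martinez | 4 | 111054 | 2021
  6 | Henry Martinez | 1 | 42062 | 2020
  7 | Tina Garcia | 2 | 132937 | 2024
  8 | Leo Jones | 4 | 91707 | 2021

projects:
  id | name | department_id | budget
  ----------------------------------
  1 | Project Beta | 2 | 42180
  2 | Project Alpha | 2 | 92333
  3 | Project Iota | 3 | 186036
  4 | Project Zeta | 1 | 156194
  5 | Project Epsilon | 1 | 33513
SELECT p.name, MIN(c.budget) AS min_budget FROM projects c JOIN departments p ON c.department_id = p.id GROUP BY p.id, p.name

Execution result:
name | min_budget
HR | 33513
Finance | 42180
Engineering | 186036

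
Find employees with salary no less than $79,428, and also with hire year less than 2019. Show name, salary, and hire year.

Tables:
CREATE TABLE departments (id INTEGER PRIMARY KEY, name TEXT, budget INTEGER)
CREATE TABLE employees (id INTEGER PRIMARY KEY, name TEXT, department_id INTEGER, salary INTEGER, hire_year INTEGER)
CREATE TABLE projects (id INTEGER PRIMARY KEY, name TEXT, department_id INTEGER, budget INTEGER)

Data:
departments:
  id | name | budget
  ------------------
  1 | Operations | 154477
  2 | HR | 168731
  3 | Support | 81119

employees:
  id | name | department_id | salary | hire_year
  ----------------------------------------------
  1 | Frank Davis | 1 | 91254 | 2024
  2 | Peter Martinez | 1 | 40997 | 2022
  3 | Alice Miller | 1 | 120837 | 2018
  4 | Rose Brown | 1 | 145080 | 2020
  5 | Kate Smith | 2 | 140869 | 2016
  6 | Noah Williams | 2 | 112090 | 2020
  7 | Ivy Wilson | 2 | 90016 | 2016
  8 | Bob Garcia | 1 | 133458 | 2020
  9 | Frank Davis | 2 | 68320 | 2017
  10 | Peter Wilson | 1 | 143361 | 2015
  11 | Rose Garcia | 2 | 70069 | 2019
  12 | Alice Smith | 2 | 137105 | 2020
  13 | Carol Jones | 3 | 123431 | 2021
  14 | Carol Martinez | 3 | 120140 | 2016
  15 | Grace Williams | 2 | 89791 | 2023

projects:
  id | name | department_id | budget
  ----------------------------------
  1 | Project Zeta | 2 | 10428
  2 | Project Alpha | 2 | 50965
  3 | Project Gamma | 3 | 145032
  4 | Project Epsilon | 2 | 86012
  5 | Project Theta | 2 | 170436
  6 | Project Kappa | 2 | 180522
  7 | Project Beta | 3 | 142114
SELECT name, salary, hire_year FROM employees WHERE salary >= 79428 AND hire_year < 2019

Execution result:
name | salary | hire_year
Alice Miller | 120837 | 2018
Kate Smith | 140869 | 2016
Ivy Wilson | 90016 | 2016
Peter Wilson | 143361 | 2015
Carol Martinez | 120140 | 2016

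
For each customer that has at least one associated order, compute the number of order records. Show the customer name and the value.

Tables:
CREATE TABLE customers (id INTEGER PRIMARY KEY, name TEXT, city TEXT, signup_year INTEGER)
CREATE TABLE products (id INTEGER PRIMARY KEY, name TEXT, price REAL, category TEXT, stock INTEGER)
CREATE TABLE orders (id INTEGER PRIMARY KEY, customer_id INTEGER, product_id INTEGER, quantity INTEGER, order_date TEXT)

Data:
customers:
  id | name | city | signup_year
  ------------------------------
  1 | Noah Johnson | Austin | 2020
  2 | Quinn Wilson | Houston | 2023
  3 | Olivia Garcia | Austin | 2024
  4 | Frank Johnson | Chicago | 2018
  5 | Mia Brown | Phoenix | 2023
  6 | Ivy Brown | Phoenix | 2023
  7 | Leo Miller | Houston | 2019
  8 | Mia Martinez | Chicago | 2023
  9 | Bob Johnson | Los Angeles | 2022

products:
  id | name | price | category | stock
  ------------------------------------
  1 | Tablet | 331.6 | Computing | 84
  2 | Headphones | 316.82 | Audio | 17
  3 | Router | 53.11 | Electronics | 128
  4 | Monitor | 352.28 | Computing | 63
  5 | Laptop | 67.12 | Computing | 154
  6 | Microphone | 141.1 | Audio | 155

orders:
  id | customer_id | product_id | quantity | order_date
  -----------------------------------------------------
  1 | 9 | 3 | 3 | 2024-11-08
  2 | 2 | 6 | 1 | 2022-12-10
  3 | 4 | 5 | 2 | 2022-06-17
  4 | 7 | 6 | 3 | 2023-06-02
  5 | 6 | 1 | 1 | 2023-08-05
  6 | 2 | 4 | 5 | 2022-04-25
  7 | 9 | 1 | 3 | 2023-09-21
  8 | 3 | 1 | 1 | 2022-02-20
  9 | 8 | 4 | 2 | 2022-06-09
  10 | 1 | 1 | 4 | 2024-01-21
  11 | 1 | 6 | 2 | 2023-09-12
SELECT p.name, COUNT(*) AS n FROM orders c JOIN customers p ON c.customer_id = p.id GROUP BY p.id, p.name

Execution result:
name | n
Noah Johnson | 2
Quinn Wilson | 2
Olivia Garcia | 1
Frank Johnson | 1
Ivy Brown | 1
Leo Miller | 1
Mia Martinez | 1
Bob Johnson | 2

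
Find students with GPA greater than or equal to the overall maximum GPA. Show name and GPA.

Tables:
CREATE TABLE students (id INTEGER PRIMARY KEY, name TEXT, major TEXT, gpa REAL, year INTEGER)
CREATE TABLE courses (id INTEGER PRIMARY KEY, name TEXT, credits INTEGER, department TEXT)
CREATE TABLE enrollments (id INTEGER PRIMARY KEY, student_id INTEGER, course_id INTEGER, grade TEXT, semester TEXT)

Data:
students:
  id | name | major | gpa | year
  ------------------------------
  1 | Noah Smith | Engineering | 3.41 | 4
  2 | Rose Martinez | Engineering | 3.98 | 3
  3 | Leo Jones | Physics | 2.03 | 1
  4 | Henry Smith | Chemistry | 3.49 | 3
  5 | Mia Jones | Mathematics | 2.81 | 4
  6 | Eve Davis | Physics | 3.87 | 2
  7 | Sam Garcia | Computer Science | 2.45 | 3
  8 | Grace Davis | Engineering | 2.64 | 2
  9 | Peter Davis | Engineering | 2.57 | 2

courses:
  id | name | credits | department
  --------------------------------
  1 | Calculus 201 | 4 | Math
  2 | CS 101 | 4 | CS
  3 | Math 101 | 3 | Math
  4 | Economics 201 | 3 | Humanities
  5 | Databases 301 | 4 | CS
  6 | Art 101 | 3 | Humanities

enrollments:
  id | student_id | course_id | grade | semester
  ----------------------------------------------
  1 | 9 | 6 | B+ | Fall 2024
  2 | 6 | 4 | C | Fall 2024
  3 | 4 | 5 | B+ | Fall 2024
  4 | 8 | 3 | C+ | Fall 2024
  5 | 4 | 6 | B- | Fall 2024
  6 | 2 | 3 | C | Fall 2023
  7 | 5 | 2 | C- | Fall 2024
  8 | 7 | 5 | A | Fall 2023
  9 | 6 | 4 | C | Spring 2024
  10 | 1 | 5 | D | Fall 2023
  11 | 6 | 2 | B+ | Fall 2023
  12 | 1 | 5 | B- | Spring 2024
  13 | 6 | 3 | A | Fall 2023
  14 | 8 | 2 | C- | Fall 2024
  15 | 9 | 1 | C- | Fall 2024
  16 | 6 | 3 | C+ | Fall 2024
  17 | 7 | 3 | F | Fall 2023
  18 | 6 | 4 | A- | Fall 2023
SELECT name, gpa FROM students WHERE gpa >= (SELECT MAX(gpa) FROM students)

Execution result:
name | gpa
Rose Martinez | 3.98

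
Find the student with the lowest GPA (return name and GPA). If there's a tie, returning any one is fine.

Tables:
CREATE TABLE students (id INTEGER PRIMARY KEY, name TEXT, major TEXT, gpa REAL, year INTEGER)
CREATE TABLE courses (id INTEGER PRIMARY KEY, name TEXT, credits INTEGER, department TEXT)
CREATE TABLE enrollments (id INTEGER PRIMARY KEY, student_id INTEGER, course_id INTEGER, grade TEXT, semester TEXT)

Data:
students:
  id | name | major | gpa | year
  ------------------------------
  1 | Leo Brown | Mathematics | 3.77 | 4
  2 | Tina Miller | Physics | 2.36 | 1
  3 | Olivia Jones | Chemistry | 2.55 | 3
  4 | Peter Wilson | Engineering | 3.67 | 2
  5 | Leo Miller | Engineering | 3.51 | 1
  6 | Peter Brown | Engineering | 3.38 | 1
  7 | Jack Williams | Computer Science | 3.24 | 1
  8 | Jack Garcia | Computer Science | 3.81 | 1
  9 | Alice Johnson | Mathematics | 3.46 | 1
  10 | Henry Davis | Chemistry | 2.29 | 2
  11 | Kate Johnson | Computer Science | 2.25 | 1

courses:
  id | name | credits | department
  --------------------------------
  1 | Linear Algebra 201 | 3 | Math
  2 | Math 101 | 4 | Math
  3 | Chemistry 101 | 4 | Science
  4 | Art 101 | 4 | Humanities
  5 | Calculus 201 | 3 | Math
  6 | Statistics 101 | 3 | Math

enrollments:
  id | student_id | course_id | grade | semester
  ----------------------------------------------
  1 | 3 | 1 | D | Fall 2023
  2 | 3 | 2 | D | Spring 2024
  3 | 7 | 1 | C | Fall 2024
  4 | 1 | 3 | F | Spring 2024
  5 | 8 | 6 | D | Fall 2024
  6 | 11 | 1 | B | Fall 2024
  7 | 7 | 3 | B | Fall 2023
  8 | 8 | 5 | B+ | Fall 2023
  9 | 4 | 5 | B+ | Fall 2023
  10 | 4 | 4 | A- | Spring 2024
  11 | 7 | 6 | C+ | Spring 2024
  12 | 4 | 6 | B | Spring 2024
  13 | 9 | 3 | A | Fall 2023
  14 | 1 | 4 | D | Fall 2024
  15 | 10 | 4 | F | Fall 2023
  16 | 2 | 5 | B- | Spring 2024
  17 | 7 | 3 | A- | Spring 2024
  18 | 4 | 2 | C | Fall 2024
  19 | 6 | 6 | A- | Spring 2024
SELECT name, gpa FROM students ORDER BY gpa ASC LIMIT 1

Execution result:
name | gpa
Kate Johnson | 2.25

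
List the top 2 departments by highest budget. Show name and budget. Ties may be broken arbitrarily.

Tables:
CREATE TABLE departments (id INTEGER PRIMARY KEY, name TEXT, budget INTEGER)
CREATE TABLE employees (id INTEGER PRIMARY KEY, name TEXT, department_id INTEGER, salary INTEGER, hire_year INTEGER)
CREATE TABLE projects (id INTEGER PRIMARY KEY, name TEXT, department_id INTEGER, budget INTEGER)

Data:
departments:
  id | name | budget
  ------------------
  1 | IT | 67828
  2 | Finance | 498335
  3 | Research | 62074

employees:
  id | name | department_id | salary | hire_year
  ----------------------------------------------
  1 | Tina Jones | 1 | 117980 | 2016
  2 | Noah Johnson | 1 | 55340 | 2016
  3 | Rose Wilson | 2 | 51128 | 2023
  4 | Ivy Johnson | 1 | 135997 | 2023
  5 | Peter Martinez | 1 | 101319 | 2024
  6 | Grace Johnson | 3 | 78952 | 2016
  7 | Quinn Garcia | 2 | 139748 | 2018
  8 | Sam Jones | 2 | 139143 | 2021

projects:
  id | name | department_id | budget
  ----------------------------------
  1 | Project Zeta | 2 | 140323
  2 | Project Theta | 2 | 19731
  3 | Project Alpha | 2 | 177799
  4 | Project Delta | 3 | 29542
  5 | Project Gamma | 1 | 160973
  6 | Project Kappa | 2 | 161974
SELECT name, budget FROM departments ORDER BY budget DESC LIMIT 2

Execution result:
name | budget
Finance | 498335
IT | 67828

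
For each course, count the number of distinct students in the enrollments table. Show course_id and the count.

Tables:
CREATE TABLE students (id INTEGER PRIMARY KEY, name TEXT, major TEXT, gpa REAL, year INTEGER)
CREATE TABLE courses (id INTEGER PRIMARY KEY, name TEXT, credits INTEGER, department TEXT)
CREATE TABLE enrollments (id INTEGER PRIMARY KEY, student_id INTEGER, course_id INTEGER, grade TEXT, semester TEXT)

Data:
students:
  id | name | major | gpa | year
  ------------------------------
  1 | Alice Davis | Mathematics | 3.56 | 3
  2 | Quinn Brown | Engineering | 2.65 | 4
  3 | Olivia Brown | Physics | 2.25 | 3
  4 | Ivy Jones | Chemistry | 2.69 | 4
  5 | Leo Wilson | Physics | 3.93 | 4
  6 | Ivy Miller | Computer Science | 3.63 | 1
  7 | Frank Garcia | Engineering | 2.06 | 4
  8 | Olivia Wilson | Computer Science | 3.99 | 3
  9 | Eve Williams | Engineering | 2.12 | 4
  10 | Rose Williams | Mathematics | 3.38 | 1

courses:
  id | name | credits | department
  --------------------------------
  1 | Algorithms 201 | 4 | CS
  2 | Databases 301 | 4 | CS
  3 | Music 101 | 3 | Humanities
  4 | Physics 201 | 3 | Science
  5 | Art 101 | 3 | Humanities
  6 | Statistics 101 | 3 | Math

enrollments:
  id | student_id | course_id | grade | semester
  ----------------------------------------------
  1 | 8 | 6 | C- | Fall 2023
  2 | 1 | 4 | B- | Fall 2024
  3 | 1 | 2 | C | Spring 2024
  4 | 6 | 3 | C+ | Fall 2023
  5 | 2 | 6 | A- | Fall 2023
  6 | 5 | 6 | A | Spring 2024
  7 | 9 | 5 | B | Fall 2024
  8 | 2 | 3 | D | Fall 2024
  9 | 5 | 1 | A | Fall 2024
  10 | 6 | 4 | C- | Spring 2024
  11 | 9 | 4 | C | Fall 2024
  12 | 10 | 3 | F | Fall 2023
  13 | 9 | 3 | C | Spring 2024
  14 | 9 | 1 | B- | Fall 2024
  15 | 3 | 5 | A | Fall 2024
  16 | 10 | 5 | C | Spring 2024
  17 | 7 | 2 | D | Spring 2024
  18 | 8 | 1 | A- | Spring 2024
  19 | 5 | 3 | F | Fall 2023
SELECT course_id, COUNT(DISTINCT student_id) AS distinct_student_count FROM enrollments GROUP BY course_id

Execution result:
course_id | distinct_student_count
1 | 3
2 | 2
3 | 5
4 | 3
5 | 3
6 | 3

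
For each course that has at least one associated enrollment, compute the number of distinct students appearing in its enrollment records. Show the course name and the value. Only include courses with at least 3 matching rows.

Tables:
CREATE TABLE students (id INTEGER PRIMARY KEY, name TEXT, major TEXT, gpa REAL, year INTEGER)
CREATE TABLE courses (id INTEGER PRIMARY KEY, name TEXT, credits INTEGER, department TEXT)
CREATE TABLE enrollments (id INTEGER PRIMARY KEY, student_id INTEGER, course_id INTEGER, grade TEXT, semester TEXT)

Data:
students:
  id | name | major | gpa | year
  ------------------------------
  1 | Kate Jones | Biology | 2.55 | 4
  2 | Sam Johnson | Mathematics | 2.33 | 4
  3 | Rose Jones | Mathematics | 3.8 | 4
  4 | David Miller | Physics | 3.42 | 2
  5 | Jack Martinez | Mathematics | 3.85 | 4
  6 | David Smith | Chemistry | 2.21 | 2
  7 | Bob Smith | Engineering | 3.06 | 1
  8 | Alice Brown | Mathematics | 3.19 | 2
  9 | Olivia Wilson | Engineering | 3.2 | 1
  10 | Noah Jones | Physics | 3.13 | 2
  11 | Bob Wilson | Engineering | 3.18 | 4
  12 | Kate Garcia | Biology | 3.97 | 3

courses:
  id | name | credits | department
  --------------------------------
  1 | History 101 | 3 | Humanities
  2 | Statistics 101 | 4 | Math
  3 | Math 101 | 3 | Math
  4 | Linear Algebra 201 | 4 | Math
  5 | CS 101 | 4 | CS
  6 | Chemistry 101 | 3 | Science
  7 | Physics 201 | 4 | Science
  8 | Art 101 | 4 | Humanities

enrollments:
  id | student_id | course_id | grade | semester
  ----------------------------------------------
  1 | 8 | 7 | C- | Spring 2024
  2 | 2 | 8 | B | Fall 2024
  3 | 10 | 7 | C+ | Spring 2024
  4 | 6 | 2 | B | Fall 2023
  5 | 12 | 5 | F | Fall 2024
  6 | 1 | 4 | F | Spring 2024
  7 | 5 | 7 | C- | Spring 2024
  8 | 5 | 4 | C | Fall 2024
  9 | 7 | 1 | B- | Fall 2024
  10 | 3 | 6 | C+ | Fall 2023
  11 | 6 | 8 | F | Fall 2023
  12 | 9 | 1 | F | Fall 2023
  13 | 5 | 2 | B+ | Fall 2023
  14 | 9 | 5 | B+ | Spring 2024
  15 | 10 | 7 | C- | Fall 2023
SELECT p.name, COUNT(DISTINCT c.student_id) AS distinct_student_count FROM enrollments c JOIN courses p ON c.course_id = p.id GROUP BY p.id, p.name HAVING COUNT(*) >= 3

Execution result:
name | distinct_student_count
Physics 201 | 3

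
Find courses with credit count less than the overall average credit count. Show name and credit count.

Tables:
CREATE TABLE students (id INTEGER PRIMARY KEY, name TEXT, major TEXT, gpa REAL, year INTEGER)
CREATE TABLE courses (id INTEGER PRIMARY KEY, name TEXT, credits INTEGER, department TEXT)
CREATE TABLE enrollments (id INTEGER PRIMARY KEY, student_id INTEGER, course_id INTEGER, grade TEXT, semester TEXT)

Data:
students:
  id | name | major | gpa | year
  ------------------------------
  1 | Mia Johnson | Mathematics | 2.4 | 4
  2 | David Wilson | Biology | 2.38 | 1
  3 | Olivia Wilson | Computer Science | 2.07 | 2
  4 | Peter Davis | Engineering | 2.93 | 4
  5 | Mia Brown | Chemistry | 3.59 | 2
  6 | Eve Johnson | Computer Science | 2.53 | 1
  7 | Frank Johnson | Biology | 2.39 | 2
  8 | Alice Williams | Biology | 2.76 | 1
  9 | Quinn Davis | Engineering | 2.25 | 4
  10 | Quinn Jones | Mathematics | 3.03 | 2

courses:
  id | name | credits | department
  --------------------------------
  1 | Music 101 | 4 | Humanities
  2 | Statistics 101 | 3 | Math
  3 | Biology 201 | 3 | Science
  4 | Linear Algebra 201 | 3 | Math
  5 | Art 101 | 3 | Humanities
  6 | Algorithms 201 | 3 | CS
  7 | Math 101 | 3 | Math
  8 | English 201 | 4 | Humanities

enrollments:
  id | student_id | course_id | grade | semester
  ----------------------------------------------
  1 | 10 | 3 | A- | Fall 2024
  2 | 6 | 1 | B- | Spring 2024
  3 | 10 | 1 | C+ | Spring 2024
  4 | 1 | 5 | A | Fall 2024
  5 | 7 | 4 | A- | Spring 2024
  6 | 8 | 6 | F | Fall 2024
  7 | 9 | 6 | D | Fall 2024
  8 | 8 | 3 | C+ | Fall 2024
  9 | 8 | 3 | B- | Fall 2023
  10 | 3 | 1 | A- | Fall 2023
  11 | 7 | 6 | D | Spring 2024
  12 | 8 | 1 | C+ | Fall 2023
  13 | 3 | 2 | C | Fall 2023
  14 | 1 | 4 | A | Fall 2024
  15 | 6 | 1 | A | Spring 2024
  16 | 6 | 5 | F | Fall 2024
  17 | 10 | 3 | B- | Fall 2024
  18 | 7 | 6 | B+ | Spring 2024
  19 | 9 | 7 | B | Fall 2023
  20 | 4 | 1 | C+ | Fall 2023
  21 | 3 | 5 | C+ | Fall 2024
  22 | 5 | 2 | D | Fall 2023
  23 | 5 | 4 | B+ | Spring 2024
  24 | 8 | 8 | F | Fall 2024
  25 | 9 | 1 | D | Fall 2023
SELECT name, credits FROM courses WHERE credits < (SELECT AVG(credits) FROM courses)

Execution result:
name | credits
Statistics 101 | 3
Biology 201 | 3
Linear Algebra 201 | 3
Art 101 | 3
Algorithms 201 | 3
Math 101 | 3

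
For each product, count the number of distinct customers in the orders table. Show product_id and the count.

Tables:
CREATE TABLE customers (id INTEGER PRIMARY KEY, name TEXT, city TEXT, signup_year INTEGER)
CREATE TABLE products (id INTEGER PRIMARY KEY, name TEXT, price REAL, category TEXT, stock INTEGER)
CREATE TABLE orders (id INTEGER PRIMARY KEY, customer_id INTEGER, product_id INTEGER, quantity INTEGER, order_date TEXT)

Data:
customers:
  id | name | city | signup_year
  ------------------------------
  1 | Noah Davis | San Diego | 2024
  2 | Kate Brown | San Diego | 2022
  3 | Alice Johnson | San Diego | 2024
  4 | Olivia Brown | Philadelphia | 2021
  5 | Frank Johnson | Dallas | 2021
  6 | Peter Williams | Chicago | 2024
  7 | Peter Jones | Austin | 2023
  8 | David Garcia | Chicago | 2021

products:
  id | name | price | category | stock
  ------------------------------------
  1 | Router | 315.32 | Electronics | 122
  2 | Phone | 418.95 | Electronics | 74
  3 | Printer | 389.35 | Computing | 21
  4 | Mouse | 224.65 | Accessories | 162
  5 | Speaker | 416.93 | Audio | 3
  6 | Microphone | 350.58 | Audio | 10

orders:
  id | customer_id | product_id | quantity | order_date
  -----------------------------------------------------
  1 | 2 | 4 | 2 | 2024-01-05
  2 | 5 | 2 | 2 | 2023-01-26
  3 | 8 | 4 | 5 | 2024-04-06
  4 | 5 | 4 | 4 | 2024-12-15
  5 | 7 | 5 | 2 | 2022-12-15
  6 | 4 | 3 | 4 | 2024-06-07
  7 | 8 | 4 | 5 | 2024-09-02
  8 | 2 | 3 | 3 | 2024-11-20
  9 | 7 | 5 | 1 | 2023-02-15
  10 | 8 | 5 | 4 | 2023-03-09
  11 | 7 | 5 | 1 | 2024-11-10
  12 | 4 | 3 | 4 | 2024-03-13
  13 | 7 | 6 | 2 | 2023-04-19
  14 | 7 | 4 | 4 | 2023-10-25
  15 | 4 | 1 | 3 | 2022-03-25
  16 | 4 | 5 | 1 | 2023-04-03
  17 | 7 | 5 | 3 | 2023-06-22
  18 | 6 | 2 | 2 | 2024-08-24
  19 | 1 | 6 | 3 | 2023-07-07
SELECT product_id, COUNT(DISTINCT customer_id) AS distinct_customer_count FROM orders GROUP BY product_id

Execution result:
product_id | distinct_customer_count
1 | 1
2 | 2
3 | 2
4 | 4
5 | 3
6 | 2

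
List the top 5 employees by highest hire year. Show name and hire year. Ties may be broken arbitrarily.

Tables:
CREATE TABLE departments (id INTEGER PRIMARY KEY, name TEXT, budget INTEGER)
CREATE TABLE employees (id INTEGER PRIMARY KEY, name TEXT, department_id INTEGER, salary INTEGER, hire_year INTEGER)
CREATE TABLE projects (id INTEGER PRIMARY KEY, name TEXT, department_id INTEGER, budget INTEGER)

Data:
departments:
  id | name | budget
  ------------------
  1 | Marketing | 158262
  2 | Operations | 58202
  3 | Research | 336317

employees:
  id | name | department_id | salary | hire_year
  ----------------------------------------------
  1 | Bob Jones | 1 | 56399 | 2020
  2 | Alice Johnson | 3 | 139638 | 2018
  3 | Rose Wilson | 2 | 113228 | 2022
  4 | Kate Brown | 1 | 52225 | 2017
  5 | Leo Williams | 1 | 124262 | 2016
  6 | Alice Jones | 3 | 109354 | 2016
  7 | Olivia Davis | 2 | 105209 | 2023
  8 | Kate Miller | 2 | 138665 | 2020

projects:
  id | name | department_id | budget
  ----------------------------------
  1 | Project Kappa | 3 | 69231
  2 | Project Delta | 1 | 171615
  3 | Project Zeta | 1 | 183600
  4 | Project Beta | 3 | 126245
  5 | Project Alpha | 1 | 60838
SELECT name, hire_year FROM employees ORDER BY hire_year DESC LIMIT 5

Execution result:
name | hire_year
Olivia Davis | 2023
Rose Wilson | 2022
Bob Jones | 2020
Kate Miller | 2020
Alice Johnson | 2018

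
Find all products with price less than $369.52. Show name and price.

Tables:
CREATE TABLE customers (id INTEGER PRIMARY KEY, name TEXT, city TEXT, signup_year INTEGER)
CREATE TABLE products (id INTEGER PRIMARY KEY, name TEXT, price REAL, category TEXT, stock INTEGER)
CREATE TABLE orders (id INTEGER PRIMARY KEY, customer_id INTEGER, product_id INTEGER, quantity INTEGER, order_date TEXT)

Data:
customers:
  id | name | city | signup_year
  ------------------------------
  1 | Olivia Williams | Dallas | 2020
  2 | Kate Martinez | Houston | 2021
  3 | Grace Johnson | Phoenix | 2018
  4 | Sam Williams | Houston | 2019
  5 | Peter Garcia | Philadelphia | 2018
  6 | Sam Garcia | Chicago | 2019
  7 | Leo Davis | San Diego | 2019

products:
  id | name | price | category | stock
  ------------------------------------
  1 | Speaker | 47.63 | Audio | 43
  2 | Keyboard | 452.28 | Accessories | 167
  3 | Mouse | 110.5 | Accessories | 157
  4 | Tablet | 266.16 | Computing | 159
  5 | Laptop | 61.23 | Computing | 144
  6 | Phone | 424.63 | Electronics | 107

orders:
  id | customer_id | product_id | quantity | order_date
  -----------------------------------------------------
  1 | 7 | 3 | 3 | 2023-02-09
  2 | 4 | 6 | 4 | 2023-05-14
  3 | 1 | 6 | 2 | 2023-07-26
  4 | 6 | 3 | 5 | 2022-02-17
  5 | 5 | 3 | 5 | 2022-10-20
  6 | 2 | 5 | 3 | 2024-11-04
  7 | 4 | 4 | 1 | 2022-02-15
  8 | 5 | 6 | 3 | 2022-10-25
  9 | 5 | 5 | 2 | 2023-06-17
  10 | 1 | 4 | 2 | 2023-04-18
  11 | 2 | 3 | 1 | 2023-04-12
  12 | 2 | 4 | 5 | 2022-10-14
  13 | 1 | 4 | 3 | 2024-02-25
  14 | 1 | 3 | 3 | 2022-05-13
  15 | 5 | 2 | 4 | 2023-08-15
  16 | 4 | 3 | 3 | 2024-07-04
SELECT name, price FROM products WHERE price < 369.52

Execution result:
name | price
Speaker | 47.63
Mouse | 110.50
Tablet | 266.16
Laptop | 61.23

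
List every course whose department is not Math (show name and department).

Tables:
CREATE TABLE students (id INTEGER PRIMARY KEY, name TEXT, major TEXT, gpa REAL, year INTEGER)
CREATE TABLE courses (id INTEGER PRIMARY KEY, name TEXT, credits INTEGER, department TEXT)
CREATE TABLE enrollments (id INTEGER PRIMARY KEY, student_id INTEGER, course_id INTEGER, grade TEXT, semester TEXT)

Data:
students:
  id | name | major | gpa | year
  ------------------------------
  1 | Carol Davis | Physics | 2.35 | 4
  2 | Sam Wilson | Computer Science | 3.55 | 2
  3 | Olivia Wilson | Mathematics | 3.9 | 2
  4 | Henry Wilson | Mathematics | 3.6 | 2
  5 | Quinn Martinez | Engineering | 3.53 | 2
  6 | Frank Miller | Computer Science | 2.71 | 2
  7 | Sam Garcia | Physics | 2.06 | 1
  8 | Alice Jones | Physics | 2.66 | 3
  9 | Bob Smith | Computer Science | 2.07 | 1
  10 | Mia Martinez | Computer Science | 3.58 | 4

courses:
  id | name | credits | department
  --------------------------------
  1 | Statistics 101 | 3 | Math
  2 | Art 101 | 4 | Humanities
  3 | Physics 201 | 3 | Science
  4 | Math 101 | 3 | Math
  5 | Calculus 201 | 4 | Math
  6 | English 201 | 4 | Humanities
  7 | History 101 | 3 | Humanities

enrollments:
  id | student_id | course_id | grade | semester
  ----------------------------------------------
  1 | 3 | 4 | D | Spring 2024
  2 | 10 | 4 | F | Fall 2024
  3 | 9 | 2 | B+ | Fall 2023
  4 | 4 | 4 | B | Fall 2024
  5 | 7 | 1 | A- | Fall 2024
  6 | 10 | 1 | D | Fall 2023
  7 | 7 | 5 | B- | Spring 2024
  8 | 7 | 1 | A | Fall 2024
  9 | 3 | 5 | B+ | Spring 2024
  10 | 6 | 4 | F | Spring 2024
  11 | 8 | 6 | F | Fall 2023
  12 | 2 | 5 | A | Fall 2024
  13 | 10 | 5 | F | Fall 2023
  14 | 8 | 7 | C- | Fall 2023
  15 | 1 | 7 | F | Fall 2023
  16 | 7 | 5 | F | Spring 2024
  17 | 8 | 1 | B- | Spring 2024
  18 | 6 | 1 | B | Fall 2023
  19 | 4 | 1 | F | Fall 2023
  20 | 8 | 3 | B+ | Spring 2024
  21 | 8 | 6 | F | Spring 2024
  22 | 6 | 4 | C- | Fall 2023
SELECT name, department FROM courses WHERE department <> 'Math'

Execution result:
name | department
Art 101 | Humanities
Physics 201 | Science
English 201 | Humanities
History 101 | Humanities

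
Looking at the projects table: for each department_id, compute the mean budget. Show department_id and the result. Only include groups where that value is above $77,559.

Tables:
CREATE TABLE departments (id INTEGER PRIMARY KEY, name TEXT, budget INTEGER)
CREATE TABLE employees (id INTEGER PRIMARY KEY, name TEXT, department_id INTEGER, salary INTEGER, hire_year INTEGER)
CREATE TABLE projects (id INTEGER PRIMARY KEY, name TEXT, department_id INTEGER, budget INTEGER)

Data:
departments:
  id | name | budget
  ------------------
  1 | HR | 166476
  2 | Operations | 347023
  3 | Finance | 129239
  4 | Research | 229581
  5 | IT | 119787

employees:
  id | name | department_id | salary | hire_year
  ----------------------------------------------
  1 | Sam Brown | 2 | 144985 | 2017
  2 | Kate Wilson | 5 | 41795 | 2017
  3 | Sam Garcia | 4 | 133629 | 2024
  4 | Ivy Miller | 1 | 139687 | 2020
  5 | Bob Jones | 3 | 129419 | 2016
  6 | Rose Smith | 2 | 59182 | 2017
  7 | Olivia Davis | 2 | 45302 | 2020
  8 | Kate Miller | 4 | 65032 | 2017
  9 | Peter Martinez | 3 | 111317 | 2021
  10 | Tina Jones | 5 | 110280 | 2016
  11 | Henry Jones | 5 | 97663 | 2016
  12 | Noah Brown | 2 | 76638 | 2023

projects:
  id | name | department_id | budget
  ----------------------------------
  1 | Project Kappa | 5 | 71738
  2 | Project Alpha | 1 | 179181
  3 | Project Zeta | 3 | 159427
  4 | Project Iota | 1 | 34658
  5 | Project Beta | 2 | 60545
SELECT department_id, AVG(budget) AS avg_budget FROM projects GROUP BY department_id HAVING AVG(budget) > 77559

Execution result:
department_id | avg_budget
1 | 106919.50
3 | 159427.00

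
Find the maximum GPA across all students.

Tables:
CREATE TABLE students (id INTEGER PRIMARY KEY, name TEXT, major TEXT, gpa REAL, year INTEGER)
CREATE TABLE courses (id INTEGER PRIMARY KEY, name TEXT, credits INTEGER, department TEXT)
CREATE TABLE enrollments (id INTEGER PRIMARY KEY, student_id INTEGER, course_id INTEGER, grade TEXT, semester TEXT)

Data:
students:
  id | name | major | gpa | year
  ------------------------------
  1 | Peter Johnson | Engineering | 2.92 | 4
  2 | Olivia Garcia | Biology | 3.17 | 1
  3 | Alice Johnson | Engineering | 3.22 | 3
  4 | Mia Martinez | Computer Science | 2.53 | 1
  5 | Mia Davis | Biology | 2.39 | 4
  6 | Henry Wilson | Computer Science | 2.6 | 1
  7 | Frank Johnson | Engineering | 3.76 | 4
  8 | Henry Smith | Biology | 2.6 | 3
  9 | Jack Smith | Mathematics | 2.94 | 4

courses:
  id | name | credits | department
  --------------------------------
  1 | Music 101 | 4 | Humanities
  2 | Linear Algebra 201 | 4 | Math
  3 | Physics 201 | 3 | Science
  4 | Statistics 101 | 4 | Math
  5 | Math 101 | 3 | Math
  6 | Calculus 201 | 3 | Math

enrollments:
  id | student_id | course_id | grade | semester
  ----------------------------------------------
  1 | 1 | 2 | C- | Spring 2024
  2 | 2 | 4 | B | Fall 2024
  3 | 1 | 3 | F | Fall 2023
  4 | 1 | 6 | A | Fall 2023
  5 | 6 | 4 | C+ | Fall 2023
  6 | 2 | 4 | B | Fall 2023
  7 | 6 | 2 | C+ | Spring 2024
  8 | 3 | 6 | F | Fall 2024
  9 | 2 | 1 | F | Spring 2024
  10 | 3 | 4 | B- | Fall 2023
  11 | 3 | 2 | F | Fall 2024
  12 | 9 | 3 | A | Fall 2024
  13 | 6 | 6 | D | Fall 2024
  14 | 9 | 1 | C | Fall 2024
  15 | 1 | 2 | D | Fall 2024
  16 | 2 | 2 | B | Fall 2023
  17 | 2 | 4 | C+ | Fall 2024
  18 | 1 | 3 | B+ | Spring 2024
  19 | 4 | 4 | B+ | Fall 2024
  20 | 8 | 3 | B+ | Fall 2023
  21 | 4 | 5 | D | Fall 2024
SELECT MAX(gpa) FROM students

Execution result:
3.76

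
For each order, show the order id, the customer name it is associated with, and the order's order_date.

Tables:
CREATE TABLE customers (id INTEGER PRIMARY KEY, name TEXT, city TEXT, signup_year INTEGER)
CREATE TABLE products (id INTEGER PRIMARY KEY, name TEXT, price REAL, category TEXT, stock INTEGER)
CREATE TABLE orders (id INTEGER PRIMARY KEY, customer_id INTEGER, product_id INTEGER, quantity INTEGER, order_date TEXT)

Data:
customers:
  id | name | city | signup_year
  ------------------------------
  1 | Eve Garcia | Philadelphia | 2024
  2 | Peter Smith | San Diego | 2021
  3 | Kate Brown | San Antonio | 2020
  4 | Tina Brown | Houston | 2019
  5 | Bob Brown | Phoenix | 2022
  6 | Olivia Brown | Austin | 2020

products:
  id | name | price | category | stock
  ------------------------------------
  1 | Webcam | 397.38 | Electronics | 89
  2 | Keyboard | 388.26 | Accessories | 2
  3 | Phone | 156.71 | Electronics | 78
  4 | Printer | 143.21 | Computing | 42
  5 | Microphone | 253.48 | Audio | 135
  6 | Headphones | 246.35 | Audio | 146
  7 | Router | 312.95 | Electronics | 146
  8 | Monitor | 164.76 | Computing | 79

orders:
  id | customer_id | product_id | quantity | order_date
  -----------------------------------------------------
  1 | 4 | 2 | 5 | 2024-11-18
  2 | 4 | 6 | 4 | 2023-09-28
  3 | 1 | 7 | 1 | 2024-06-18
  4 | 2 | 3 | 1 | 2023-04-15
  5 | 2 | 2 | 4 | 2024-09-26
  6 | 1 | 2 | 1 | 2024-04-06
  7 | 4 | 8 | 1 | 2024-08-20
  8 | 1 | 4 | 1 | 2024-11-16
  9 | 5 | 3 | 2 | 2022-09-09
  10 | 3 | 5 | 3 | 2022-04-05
SELECT c.id, p.name AS customer, c.order_date FROM orders c JOIN customers p ON c.customer_id = p.id

Execution result:
id | customer | order_date
1 | Tina Brown | 2024-11-18
2 | Tina Brown | 2023-09-28
3 | Eve Garcia | 2024-06-18
4 | Peter Smith | 2023-04-15
5 | Peter Smith | 2024-09-26
6 | Eve Garcia | 2024-04-06
7 | Tina Brown | 2024-08-20
8 | Eve Garcia | 2024-11-16
9 | Bob Brown | 2022-09-09
10 | Kate Brown | 2022-04-05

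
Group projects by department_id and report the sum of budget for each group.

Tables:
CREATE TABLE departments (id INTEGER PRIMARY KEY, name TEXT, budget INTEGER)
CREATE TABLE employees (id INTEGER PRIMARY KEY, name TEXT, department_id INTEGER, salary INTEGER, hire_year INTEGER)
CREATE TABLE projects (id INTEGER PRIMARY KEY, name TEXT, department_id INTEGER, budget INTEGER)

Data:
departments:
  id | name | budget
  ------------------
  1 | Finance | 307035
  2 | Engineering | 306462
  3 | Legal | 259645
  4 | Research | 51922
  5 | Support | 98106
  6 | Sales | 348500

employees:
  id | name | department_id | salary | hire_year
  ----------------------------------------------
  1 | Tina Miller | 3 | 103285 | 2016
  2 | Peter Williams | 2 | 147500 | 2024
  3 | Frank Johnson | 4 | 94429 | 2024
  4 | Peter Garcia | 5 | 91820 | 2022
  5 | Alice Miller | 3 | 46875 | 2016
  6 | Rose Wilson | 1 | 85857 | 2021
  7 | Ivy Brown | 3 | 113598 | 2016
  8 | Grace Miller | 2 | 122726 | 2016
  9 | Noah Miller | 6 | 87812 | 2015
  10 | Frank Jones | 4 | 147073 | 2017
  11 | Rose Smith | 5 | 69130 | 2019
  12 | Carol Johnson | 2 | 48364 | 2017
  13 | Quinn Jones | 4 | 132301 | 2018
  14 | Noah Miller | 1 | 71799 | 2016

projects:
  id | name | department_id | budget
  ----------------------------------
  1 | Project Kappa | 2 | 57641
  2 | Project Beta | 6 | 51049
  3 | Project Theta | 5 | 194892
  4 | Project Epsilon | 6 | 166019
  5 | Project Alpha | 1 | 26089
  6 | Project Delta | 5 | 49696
SELECT department_id, SUM(budget) AS sum_budget FROM projects GROUP BY department_id

Execution result:
department_id | sum_budget
1 | 26089
2 | 57641
5 | 244588
6 | 217068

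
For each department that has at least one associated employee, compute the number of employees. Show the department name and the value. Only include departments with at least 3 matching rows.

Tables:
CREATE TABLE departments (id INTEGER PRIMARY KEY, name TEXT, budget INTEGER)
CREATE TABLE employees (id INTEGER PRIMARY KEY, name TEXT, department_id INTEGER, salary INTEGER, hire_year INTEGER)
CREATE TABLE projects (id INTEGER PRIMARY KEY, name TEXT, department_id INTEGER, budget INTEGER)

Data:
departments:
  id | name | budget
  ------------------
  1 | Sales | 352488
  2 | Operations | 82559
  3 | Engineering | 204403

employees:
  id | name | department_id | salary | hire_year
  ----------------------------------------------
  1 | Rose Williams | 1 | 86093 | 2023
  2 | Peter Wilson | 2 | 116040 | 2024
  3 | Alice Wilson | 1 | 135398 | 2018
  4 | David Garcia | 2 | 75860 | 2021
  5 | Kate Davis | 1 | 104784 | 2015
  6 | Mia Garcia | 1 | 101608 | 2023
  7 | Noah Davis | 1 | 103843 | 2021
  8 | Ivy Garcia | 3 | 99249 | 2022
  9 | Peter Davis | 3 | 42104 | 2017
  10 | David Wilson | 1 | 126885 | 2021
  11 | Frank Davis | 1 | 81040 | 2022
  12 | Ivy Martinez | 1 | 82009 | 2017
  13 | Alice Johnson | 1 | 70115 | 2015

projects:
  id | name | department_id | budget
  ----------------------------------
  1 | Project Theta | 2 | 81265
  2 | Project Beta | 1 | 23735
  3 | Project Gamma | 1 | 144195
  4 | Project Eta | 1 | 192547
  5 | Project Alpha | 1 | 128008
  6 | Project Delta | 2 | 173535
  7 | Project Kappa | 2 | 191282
SELECT p.name, COUNT(*) AS n FROM employees c JOIN departments p ON c.department_id = p.id GROUP BY p.id, p.name HAVING COUNT(*) >= 3

Execution result:
name | n
Sales | 9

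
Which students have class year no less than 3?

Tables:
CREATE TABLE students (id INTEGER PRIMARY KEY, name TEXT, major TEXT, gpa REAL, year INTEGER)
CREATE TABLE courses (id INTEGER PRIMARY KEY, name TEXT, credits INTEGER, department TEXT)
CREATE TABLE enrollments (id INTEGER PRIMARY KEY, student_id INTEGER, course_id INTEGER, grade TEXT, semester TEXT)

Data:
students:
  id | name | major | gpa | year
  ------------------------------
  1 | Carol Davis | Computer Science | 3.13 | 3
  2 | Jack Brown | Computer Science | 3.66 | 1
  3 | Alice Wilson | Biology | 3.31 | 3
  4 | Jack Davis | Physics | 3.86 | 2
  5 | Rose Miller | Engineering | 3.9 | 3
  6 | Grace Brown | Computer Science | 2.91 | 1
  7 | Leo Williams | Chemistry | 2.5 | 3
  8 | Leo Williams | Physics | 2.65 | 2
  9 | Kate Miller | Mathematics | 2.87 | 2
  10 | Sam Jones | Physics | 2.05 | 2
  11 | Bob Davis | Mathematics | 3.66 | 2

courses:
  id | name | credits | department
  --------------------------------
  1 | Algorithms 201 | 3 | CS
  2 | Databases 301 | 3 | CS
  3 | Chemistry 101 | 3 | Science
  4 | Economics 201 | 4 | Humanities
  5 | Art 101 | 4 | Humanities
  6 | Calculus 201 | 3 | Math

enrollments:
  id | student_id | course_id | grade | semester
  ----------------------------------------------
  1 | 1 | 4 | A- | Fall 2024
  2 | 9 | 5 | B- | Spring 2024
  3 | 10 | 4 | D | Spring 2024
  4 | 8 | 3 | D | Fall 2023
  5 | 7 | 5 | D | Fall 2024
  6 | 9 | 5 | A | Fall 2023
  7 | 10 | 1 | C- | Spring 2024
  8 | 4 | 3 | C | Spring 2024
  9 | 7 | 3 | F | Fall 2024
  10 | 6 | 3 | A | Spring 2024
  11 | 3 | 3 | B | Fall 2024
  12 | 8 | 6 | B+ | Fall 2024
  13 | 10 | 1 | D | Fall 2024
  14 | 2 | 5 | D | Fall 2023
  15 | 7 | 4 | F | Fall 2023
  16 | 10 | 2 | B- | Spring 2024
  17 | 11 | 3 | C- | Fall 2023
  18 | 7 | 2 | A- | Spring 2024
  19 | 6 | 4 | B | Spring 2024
SELECT name, year FROM students WHERE year >= 3

Execution result:
name | year
Carol Davis | 3
Alice Wilson | 3
Rose Miller | 3
Leo Williams | 3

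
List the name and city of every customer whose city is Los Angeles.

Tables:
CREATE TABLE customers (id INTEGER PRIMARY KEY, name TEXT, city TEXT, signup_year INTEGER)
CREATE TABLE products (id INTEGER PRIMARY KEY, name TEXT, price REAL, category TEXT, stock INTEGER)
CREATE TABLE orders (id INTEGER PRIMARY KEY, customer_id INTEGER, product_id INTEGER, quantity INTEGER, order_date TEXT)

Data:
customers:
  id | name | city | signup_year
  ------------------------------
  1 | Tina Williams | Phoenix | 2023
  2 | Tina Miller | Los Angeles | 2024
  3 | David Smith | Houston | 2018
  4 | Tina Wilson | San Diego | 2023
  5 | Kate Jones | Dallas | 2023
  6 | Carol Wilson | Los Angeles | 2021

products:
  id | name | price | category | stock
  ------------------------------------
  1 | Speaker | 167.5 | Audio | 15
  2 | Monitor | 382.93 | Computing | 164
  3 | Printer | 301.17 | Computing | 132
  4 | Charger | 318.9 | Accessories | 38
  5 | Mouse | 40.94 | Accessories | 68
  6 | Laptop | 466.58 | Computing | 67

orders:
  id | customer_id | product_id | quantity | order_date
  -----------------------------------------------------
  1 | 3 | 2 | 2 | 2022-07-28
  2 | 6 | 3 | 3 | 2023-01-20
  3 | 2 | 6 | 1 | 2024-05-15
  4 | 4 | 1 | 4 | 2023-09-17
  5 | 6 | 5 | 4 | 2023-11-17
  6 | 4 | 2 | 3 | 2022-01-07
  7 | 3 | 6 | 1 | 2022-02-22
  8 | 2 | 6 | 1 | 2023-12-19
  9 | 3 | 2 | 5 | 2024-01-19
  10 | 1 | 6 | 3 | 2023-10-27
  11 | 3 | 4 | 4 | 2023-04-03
SELECT name, city FROM customers WHERE city = 'Los Angeles'

Execution result:
name | city
Tina Miller | Los Angeles
Carol Wilson | Los Angeles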